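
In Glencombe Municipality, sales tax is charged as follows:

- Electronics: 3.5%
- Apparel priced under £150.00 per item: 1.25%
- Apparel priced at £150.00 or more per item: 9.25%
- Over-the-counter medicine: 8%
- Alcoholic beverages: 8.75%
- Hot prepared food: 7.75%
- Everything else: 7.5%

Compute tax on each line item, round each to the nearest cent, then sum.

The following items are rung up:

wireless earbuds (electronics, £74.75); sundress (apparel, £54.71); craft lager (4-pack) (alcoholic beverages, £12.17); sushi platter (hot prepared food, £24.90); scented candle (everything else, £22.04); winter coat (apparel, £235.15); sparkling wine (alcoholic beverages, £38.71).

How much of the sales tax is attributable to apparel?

Sundress £54.71: apparel, under £150.00 → 1.25% → £0.68
Winter coat £235.15: apparel, £150.00 or more → 9.25% → £21.75
Tax on apparel = £0.68 + £21.75 = £22.43

£22.43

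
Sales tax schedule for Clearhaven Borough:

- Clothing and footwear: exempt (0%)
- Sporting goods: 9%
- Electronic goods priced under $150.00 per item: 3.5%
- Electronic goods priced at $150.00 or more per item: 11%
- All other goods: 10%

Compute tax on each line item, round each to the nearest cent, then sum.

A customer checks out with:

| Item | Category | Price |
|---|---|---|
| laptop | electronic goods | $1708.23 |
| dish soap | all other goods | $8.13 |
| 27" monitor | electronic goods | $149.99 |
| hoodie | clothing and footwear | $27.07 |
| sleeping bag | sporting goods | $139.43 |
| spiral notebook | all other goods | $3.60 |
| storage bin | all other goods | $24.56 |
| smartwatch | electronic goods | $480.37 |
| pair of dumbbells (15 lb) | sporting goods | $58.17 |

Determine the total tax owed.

Laptop $1708.23: electronic goods, $150.00 or more → 11% → $187.91
Dish soap $8.13: all other goods → 10% → $0.81
27" monitor $149.99: electronic goods, under $150.00 → 3.5% → $5.25
Hoodie $27.07: clothing and footwear → 0% → $0.00
Sleeping bag $139.43: sporting goods → 9% → $12.55
Spiral notebook $3.60: all other goods → 10% → $0.36
Storage bin $24.56: all other goods → 10% → $2.46
Smartwatch $480.37: electronic goods, $150.00 or more → 11% → $52.84
Pair of dumbbells (15 lb) $58.17: sporting goods → 9% → $5.24
Total tax = $187.91 + $0.81 + $5.25 + $12.55 + $0.36 + $2.46 + $52.84 + $5.24 = $267.42

$267.42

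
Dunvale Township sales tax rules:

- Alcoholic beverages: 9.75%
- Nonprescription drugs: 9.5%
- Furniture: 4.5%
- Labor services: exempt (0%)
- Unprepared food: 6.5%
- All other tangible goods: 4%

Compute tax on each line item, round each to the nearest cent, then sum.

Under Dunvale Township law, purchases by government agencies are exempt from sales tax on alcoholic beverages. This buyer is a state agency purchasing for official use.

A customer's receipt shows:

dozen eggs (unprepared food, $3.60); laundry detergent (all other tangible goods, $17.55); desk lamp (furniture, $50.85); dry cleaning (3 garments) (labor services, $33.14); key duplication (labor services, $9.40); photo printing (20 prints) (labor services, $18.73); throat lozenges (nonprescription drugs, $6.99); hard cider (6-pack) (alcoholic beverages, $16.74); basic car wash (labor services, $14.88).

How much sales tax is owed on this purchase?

$3.88

Dozen eggs $3.60: unprepared food → 6.5% → $0.23
Laundry detergent $17.55: all other tangible goods → 4% → $0.70
Desk lamp $50.85: furniture → 4.5% → $2.29
Dry cleaning (3 garments) $33.14: labor services → 0% → $0.00
Key duplication $9.40: labor services → 0% → $0.00
Photo printing (20 prints) $18.73: labor services → 0% → $0.00
Throat lozenges $6.99: nonprescription drugs → 9.5% → $0.66
Hard cider (6-pack) $16.74: alcoholic beverages, buyer-exempt → 0% → $0.00
Basic car wash $14.88: labor services → 0% → $0.00
Total tax = $0.23 + $0.70 + $2.29 + $0.66 = $3.88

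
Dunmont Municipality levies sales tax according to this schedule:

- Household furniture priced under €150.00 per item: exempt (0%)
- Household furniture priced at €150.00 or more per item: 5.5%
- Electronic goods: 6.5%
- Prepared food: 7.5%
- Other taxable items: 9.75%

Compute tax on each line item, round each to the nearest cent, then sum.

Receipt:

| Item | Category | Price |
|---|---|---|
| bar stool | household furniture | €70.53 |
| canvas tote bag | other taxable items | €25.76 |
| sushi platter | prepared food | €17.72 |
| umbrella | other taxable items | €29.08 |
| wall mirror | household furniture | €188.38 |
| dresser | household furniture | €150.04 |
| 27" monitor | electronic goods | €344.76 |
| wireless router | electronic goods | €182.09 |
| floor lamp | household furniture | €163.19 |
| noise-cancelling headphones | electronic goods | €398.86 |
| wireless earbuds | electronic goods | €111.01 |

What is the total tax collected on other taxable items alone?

€5.35

Canvas tote bag €25.76: other taxable items → 9.75% → €2.51
Umbrella €29.08: other taxable items → 9.75% → €2.84
Tax on other taxable items = €2.51 + €2.84 = €5.35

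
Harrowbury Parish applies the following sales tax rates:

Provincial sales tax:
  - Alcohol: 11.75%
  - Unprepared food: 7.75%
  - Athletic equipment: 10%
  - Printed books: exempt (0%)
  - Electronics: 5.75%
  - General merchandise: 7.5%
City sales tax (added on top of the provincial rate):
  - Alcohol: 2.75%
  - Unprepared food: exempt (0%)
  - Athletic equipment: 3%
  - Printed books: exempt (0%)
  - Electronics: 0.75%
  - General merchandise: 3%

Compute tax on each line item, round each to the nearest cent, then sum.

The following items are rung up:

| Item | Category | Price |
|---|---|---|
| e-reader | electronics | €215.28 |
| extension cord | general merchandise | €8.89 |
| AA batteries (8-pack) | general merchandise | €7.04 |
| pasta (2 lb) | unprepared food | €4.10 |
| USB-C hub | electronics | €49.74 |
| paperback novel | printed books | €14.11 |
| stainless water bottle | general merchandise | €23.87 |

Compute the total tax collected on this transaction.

€21.72

E-reader €215.28: electronics → 5.75% + 0.75% city = 6.5% → €13.99
Extension cord €8.89: general merchandise → 7.5% + 3% city = 10.5% → €0.93
AA batteries (8-pack) €7.04: general merchandise → 7.5% + 3% city = 10.5% → €0.74
Pasta (2 lb) €4.10: unprepared food → 7.75% + 0% city = 7.75% → €0.32
USB-C hub €49.74: electronics → 5.75% + 0.75% city = 6.5% → €3.23
Paperback novel €14.11: printed books → 0% + 0% city = 0% → €0.00
Stainless water bottle €23.87: general merchandise → 7.5% + 3% city = 10.5% → €2.51
Total tax = €13.99 + €0.93 + €0.74 + €0.32 + €3.23 + €2.51 = €21.72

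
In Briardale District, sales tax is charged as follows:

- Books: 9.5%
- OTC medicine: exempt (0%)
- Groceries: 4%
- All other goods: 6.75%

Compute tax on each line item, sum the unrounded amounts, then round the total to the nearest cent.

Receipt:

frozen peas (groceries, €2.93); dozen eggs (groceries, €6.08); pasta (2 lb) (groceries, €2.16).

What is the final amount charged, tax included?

€11.62

Frozen peas €2.93: groceries → 4% → €0.1172
Dozen eggs €6.08: groceries → 4% → €0.2432
Pasta (2 lb) €2.16: groceries → 4% → €0.0864
Subtotal = €11.17; unrounded tax = €0.4468 → €0.45; total due = €11.62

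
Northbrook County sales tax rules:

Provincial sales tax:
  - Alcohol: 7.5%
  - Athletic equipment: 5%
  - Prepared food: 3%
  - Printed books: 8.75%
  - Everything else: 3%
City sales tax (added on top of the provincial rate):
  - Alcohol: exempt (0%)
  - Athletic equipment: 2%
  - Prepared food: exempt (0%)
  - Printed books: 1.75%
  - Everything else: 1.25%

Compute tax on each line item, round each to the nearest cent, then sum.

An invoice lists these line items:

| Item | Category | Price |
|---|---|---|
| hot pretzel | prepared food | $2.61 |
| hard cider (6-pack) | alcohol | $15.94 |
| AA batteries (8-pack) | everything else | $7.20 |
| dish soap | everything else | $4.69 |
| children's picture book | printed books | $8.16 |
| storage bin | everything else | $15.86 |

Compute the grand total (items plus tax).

Hot pretzel $2.61: prepared food → 3% + 0% city = 3% → $0.08
Hard cider (6-pack) $15.94: alcohol → 7.5% + 0% city = 7.5% → $1.20
AA batteries (8-pack) $7.20: everything else → 3% + 1.25% city = 4.25% → $0.31
Dish soap $4.69: everything else → 3% + 1.25% city = 4.25% → $0.20
Children's picture book $8.16: printed books → 8.75% + 1.75% city = 10.5% → $0.86
Storage bin $15.86: everything else → 3% + 1.25% city = 4.25% → $0.67
Subtotal = $54.46; tax = $3.32; total due = $57.78

$57.78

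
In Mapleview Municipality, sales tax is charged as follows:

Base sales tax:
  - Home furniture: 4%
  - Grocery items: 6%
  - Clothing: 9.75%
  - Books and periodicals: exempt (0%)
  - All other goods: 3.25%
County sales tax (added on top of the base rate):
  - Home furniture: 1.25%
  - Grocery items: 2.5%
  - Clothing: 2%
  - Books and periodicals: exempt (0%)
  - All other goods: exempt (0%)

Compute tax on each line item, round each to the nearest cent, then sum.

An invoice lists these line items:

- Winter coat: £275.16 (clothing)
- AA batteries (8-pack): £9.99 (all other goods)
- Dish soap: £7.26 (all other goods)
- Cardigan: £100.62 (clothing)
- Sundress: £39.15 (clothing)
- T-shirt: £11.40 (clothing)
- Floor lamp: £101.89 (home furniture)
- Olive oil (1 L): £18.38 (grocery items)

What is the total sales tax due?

£57.56

Winter coat £275.16: clothing → 9.75% + 2% county = 11.75% → £32.33
AA batteries (8-pack) £9.99: all other goods → 3.25% + 0% county = 3.25% → £0.32
Dish soap £7.26: all other goods → 3.25% + 0% county = 3.25% → £0.24
Cardigan £100.62: clothing → 9.75% + 2% county = 11.75% → £11.82
Sundress £39.15: clothing → 9.75% + 2% county = 11.75% → £4.60
T-shirt £11.40: clothing → 9.75% + 2% county = 11.75% → £1.34
Floor lamp £101.89: home furniture → 4% + 1.25% county = 5.25% → £5.35
Olive oil (1 L) £18.38: grocery items → 6% + 2.5% county = 8.5% → £1.56
Total tax = £32.33 + £0.32 + £0.24 + £11.82 + £4.60 + £1.34 + £5.35 + £1.56 = £57.56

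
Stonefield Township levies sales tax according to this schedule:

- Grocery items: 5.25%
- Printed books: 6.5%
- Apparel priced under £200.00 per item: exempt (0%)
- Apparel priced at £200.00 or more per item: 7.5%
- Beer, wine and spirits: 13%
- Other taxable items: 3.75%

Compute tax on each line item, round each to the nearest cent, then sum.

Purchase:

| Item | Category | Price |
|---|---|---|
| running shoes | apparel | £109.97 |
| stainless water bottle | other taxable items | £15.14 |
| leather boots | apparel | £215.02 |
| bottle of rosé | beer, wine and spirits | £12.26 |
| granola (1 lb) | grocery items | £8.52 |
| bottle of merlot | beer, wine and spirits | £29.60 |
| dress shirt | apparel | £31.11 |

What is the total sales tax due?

£22.59

Running shoes £109.97: apparel, under £200.00 → 0% → £0.00
Stainless water bottle £15.14: other taxable items → 3.75% → £0.57
Leather boots £215.02: apparel, £200.00 or more → 7.5% → £16.13
Bottle of rosé £12.26: beer, wine and spirits → 13% → £1.59
Granola (1 lb) £8.52: grocery items → 5.25% → £0.45
Bottle of merlot £29.60: beer, wine and spirits → 13% → £3.85
Dress shirt £31.11: apparel, under £200.00 → 0% → £0.00
Total tax = £0.57 + £16.13 + £1.59 + £0.45 + £3.85 = £22.59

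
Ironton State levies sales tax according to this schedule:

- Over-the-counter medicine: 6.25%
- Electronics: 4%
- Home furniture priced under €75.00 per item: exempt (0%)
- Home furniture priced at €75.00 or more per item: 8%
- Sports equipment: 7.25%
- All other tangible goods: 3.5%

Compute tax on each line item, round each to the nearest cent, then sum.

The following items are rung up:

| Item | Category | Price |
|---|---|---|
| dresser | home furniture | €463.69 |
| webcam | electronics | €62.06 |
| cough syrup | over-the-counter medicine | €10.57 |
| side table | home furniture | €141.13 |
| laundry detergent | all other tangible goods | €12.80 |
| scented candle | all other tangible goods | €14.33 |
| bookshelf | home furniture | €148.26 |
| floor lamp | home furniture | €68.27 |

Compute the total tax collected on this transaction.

€64.34

Dresser €463.69: home furniture, €75.00 or more → 8% → €37.10
Webcam €62.06: electronics → 4% → €2.48
Cough syrup €10.57: over-the-counter medicine → 6.25% → €0.66
Side table €141.13: home furniture, €75.00 or more → 8% → €11.29
Laundry detergent €12.80: all other tangible goods → 3.5% → €0.45
Scented candle €14.33: all other tangible goods → 3.5% → €0.50
Bookshelf €148.26: home furniture, €75.00 or more → 8% → €11.86
Floor lamp €68.27: home furniture, under €75.00 → 0% → €0.00
Total tax = €37.10 + €2.48 + €0.66 + €11.29 + €0.45 + €0.50 + €11.86 = €64.34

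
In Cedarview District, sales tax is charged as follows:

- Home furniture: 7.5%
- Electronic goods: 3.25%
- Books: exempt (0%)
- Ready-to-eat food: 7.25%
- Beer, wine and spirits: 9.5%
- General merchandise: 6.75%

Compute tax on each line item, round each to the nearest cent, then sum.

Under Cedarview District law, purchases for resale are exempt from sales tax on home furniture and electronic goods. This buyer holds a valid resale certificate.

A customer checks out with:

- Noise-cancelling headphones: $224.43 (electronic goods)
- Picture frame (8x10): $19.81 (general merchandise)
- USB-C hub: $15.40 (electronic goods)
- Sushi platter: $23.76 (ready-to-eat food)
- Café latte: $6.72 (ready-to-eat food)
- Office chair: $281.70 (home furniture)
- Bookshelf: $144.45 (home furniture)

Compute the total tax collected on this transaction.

$3.55

Noise-cancelling headphones $224.43: electronic goods, buyer-exempt → 0% → $0.00
Picture frame (8x10) $19.81: general merchandise → 6.75% → $1.34
USB-C hub $15.40: electronic goods, buyer-exempt → 0% → $0.00
Sushi platter $23.76: ready-to-eat food → 7.25% → $1.72
Café latte $6.72: ready-to-eat food → 7.25% → $0.49
Office chair $281.70: home furniture, buyer-exempt → 0% → $0.00
Bookshelf $144.45: home furniture, buyer-exempt → 0% → $0.00
Total tax = $1.34 + $1.72 + $0.49 = $3.55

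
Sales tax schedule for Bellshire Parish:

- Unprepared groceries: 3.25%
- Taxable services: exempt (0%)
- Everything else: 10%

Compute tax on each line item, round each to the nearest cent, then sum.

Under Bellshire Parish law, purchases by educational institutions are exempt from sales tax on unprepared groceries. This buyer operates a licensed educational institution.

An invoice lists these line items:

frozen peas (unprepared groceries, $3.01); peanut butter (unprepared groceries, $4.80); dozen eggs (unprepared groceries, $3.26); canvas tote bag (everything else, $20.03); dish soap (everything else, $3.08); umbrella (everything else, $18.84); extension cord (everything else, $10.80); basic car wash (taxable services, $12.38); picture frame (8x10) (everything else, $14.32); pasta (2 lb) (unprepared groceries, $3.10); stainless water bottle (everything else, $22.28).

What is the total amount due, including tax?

Frozen peas $3.01: unprepared groceries, buyer-exempt → 0% → $0.00
Peanut butter $4.80: unprepared groceries, buyer-exempt → 0% → $0.00
Dozen eggs $3.26: unprepared groceries, buyer-exempt → 0% → $0.00
Canvas tote bag $20.03: everything else → 10% → $2.00
Dish soap $3.08: everything else → 10% → $0.31
Umbrella $18.84: everything else → 10% → $1.88
Extension cord $10.80: everything else → 10% → $1.08
Basic car wash $12.38: taxable services → 0% → $0.00
Picture frame (8x10) $14.32: everything else → 10% → $1.43
Pasta (2 lb) $3.10: unprepared groceries, buyer-exempt → 0% → $0.00
Stainless water bottle $22.28: everything else → 10% → $2.23
Subtotal = $115.90; tax = $8.93; total due = $124.83

$124.83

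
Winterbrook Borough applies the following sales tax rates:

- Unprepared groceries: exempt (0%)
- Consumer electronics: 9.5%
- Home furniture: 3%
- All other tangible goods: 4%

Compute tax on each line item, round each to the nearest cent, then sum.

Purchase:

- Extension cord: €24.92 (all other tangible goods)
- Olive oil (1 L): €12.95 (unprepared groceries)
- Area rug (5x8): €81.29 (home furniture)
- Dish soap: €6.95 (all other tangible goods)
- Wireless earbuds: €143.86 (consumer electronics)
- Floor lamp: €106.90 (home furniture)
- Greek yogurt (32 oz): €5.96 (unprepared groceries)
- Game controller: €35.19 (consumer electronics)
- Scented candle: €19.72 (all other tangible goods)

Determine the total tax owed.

Extension cord €24.92: all other tangible goods → 4% → €1.00
Olive oil (1 L) €12.95: unprepared groceries → 0% → €0.00
Area rug (5x8) €81.29: home furniture → 3% → €2.44
Dish soap €6.95: all other tangible goods → 4% → €0.28
Wireless earbuds €143.86: consumer electronics → 9.5% → €13.67
Floor lamp €106.90: home furniture → 3% → €3.21
Greek yogurt (32 oz) €5.96: unprepared groceries → 0% → €0.00
Game controller €35.19: consumer electronics → 9.5% → €3.34
Scented candle €19.72: all other tangible goods → 4% → €0.79
Total tax = €1.00 + €2.44 + €0.28 + €13.67 + €3.21 + €3.34 + €0.79 = €24.73

€24.73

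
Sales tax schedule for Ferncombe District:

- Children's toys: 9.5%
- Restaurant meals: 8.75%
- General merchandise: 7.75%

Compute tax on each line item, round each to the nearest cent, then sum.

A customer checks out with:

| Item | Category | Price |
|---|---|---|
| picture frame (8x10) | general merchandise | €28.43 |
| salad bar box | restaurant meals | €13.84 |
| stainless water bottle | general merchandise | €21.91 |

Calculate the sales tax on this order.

€5.11

Picture frame (8x10) €28.43: general merchandise → 7.75% → €2.20
Salad bar box €13.84: restaurant meals → 8.75% → €1.21
Stainless water bottle €21.91: general merchandise → 7.75% → €1.70
Total tax = €2.20 + €1.21 + €1.70 = €5.11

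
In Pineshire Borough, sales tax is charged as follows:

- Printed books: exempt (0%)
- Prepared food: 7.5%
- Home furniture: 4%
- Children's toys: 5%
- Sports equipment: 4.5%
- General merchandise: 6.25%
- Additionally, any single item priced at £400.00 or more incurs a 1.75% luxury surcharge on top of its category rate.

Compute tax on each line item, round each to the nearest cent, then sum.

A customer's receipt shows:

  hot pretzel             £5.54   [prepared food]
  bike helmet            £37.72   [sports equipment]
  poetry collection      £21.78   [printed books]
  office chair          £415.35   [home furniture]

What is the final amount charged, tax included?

£506.39

Hot pretzel £5.54: prepared food → 7.5% → £0.42
Bike helmet £37.72: sports equipment → 4.5% → £1.70
Poetry collection £21.78: printed books → 0% → £0.00
Office chair £415.35: home furniture → 4% + 1.75% surcharge = 5.75% → £23.88
Subtotal = £480.39; tax = £26.00; total due = £506.39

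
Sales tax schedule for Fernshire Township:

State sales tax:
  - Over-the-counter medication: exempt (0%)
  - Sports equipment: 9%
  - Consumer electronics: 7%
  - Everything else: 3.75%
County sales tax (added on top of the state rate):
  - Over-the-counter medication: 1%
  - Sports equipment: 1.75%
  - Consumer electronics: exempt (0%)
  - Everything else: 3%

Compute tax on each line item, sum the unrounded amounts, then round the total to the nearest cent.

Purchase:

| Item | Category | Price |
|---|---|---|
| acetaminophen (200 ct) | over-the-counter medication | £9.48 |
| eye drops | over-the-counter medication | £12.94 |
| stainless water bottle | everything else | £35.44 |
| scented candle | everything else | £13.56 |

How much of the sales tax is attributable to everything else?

Stainless water bottle £35.44: everything else → 3.75% + 3% county = 6.75% → £2.3922
Scented candle £13.56: everything else → 3.75% + 3% county = 6.75% → £0.9153
Tax on everything else: unrounded sum = £3.3075 → £3.31

£3.31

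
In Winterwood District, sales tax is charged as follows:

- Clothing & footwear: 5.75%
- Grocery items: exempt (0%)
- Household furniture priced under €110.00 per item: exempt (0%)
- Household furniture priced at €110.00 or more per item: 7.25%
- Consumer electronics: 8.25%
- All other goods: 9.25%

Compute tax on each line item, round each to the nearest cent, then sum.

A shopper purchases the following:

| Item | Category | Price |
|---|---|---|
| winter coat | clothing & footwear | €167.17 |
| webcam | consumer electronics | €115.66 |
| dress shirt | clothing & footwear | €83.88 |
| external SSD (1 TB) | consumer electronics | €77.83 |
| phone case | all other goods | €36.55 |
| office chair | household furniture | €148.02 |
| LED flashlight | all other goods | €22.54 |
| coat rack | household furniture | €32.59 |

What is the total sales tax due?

Winter coat €167.17: clothing & footwear → 5.75% → €9.61
Webcam €115.66: consumer electronics → 8.25% → €9.54
Dress shirt €83.88: clothing & footwear → 5.75% → €4.82
External SSD (1 TB) €77.83: consumer electronics → 8.25% → €6.42
Phone case €36.55: all other goods → 9.25% → €3.38
Office chair €148.02: household furniture, €110.00 or more → 7.25% → €10.73
LED flashlight €22.54: all other goods → 9.25% → €2.08
Coat rack €32.59: household furniture, under €110.00 → 0% → €0.00
Total tax = €9.61 + €9.54 + €4.82 + €6.42 + €3.38 + €10.73 + €2.08 = €46.58

€46.58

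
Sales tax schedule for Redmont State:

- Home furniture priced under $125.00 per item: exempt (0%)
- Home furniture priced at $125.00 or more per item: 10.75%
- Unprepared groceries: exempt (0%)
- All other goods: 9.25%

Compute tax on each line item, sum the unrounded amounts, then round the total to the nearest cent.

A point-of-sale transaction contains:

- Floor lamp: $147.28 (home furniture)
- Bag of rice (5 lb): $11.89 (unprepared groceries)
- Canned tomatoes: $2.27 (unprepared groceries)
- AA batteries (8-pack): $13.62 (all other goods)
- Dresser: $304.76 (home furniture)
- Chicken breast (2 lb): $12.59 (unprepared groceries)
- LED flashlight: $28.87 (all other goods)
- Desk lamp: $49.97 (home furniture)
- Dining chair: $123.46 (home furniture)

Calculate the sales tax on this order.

$52.52

Floor lamp $147.28: home furniture, $125.00 or more → 10.75% → $15.8326
Bag of rice (5 lb) $11.89: unprepared groceries → 0% → $0.00
Canned tomatoes $2.27: unprepared groceries → 0% → $0.00
AA batteries (8-pack) $13.62: all other goods → 9.25% → $1.25985
Dresser $304.76: home furniture, $125.00 or more → 10.75% → $32.7617
Chicken breast (2 lb) $12.59: unprepared groceries → 0% → $0.00
LED flashlight $28.87: all other goods → 9.25% → $2.670475
Desk lamp $49.97: home furniture, under $125.00 → 0% → $0.00
Dining chair $123.46: home furniture, under $125.00 → 0% → $0.00
Unrounded tax sum = $52.524625 → $52.52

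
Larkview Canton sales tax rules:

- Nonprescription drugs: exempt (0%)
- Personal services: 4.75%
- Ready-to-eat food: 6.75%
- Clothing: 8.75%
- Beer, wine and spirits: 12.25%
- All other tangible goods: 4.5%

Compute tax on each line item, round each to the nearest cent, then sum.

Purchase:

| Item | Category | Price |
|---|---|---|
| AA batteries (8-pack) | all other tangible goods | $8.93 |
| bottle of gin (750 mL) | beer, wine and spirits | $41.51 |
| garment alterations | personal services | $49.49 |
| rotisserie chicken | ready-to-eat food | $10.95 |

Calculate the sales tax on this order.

$8.57

AA batteries (8-pack) $8.93: all other tangible goods → 4.5% → $0.40
Bottle of gin (750 mL) $41.51: beer, wine and spirits → 12.25% → $5.08
Garment alterations $49.49: personal services → 4.75% → $2.35
Rotisserie chicken $10.95: ready-to-eat food → 6.75% → $0.74
Total tax = $0.40 + $5.08 + $2.35 + $0.74 = $8.57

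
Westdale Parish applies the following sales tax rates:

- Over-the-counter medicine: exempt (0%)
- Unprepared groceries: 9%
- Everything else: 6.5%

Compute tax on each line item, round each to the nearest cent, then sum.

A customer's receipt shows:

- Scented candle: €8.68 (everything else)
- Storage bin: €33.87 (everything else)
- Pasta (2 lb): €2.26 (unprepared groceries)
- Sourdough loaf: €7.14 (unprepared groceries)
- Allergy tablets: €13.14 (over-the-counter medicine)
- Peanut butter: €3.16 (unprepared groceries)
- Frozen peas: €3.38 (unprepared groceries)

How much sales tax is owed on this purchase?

Scented candle €8.68: everything else → 6.5% → €0.56
Storage bin €33.87: everything else → 6.5% → €2.20
Pasta (2 lb) €2.26: unprepared groceries → 9% → €0.20
Sourdough loaf €7.14: unprepared groceries → 9% → €0.64
Allergy tablets €13.14: over-the-counter medicine → 0% → €0.00
Peanut butter €3.16: unprepared groceries → 9% → €0.28
Frozen peas €3.38: unprepared groceries → 9% → €0.30
Total tax = €0.56 + €2.20 + €0.20 + €0.64 + €0.28 + €0.30 = €4.18

€4.18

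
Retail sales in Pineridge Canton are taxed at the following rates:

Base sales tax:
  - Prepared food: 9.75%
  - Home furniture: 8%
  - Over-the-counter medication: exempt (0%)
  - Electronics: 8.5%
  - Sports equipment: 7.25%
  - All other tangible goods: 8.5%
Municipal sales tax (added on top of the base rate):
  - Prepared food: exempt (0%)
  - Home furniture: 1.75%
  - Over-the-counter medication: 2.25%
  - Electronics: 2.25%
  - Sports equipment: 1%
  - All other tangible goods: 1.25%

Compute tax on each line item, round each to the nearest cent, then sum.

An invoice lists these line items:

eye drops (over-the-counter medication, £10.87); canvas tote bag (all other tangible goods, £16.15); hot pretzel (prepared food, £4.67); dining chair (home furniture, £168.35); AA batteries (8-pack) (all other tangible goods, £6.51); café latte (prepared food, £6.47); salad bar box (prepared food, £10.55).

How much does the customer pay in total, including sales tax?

Eye drops £10.87: over-the-counter medication → 0% + 2.25% municipal = 2.25% → £0.24
Canvas tote bag £16.15: all other tangible goods → 8.5% + 1.25% municipal = 9.75% → £1.57
Hot pretzel £4.67: prepared food → 9.75% + 0% municipal = 9.75% → £0.46
Dining chair £168.35: home furniture → 8% + 1.75% municipal = 9.75% → £16.41
AA batteries (8-pack) £6.51: all other tangible goods → 8.5% + 1.25% municipal = 9.75% → £0.63
Café latte £6.47: prepared food → 9.75% + 0% municipal = 9.75% → £0.63
Salad bar box £10.55: prepared food → 9.75% + 0% municipal = 9.75% → £1.03
Subtotal = £223.57; tax = £20.97; total due = £244.54

£244.54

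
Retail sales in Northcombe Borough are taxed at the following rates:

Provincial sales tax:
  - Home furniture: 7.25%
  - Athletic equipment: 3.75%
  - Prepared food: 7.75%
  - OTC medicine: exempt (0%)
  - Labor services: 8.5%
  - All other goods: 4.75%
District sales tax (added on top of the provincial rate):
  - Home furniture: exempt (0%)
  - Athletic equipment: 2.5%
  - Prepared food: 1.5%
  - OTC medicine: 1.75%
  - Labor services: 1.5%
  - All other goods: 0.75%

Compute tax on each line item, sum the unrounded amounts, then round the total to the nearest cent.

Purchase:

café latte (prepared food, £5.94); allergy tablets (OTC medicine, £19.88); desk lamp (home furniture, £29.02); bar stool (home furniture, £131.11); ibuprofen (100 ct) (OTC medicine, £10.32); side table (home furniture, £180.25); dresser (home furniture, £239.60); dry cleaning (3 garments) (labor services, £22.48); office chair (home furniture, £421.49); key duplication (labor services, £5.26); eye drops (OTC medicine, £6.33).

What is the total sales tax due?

£76.57

Café latte £5.94: prepared food → 7.75% + 1.5% district = 9.25% → £0.54945
Allergy tablets £19.88: OTC medicine → 0% + 1.75% district = 1.75% → £0.3479
Desk lamp £29.02: home furniture → 7.25% + 0% district = 7.25% → £2.10395
Bar stool £131.11: home furniture → 7.25% + 0% district = 7.25% → £9.505475
Ibuprofen (100 ct) £10.32: OTC medicine → 0% + 1.75% district = 1.75% → £0.1806
Side table £180.25: home furniture → 7.25% + 0% district = 7.25% → £13.068125
Dresser £239.60: home furniture → 7.25% + 0% district = 7.25% → £17.371
Dry cleaning (3 garments) £22.48: labor services → 8.5% + 1.5% district = 10% → £2.248
Office chair £421.49: home furniture → 7.25% + 0% district = 7.25% → £30.558025
Key duplication £5.26: labor services → 8.5% + 1.5% district = 10% → £0.526
Eye drops £6.33: OTC medicine → 0% + 1.75% district = 1.75% → £0.110775
Unrounded tax sum = £76.5693 → £76.57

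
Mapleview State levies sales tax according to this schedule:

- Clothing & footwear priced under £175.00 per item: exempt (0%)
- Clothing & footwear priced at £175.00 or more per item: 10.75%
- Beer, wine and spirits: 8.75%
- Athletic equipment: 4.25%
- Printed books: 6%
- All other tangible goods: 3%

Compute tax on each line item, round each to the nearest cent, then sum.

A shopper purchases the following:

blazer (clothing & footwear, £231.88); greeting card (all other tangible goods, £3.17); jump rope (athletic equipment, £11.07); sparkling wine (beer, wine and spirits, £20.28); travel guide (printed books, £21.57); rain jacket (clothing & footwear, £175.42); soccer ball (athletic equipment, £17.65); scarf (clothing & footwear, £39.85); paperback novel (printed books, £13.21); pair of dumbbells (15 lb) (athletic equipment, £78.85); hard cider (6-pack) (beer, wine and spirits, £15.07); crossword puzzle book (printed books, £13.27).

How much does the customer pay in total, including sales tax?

£695.72

Blazer £231.88: clothing & footwear, £175.00 or more → 10.75% → £24.93
Greeting card £3.17: all other tangible goods → 3% → £0.10
Jump rope £11.07: athletic equipment → 4.25% → £0.47
Sparkling wine £20.28: beer, wine and spirits → 8.75% → £1.77
Travel guide £21.57: printed books → 6% → £1.29
Rain jacket £175.42: clothing & footwear, £175.00 or more → 10.75% → £18.86
Soccer ball £17.65: athletic equipment → 4.25% → £0.75
Scarf £39.85: clothing & footwear, under £175.00 → 0% → £0.00
Paperback novel £13.21: printed books → 6% → £0.79
Pair of dumbbells (15 lb) £78.85: athletic equipment → 4.25% → £3.35
Hard cider (6-pack) £15.07: beer, wine and spirits → 8.75% → £1.32
Crossword puzzle book £13.27: printed books → 6% → £0.80
Subtotal = £641.29; tax = £54.43; total due = £695.72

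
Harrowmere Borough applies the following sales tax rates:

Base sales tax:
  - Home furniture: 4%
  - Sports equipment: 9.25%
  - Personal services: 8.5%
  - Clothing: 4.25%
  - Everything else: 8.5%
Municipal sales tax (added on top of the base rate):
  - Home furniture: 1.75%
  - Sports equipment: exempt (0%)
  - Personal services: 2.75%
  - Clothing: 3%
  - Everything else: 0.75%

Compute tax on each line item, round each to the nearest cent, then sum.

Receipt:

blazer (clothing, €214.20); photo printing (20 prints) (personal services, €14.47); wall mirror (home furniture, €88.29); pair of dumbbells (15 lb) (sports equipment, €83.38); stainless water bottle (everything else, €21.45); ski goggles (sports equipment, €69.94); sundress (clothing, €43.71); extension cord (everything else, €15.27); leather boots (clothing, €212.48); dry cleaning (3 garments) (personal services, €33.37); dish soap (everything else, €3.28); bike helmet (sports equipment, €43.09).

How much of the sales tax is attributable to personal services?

Photo printing (20 prints) €14.47: personal services → 8.5% + 2.75% municipal = 11.25% → €1.63
Dry cleaning (3 garments) €33.37: personal services → 8.5% + 2.75% municipal = 11.25% → €3.75
Tax on personal services = €1.63 + €3.75 = €5.38

€5.38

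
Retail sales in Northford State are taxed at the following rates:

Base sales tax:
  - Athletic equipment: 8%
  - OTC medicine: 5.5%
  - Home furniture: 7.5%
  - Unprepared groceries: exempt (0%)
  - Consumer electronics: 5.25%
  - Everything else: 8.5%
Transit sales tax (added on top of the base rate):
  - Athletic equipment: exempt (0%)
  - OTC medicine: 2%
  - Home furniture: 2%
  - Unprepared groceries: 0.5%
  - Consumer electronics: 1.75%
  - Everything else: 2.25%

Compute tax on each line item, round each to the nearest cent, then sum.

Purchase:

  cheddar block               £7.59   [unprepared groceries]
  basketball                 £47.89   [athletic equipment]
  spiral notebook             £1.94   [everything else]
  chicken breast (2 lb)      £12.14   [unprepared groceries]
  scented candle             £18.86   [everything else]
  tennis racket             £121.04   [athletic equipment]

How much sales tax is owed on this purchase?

Cheddar block £7.59: unprepared groceries → 0% + 0.5% transit = 0.5% → £0.04
Basketball £47.89: athletic equipment → 8% + 0% transit = 8% → £3.83
Spiral notebook £1.94: everything else → 8.5% + 2.25% transit = 10.75% → £0.21
Chicken breast (2 lb) £12.14: unprepared groceries → 0% + 0.5% transit = 0.5% → £0.06
Scented candle £18.86: everything else → 8.5% + 2.25% transit = 10.75% → £2.03
Tennis racket £121.04: athletic equipment → 8% + 0% transit = 8% → £9.68
Total tax = £0.04 + £3.83 + £0.21 + £0.06 + £2.03 + £9.68 = £15.85

£15.85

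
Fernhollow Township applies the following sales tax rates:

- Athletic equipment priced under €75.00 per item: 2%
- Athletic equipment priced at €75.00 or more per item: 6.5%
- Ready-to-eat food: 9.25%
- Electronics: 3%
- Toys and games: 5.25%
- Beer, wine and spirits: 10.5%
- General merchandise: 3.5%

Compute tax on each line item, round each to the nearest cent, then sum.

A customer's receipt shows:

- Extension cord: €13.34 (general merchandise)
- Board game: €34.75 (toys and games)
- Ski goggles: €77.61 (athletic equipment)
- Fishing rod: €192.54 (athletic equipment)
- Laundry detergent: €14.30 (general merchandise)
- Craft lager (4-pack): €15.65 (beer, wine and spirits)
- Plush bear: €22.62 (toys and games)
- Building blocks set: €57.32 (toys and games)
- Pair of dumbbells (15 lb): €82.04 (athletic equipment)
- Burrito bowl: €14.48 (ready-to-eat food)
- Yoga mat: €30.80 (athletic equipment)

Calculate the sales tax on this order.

€33.48

Extension cord €13.34: general merchandise → 3.5% → €0.47
Board game €34.75: toys and games → 5.25% → €1.82
Ski goggles €77.61: athletic equipment, €75.00 or more → 6.5% → €5.04
Fishing rod €192.54: athletic equipment, €75.00 or more → 6.5% → €12.52
Laundry detergent €14.30: general merchandise → 3.5% → €0.50
Craft lager (4-pack) €15.65: beer, wine and spirits → 10.5% → €1.64
Plush bear €22.62: toys and games → 5.25% → €1.19
Building blocks set €57.32: toys and games → 5.25% → €3.01
Pair of dumbbells (15 lb) €82.04: athletic equipment, €75.00 or more → 6.5% → €5.33
Burrito bowl €14.48: ready-to-eat food → 9.25% → €1.34
Yoga mat €30.80: athletic equipment, under €75.00 → 2% → €0.62
Total tax = €0.47 + €1.82 + €5.04 + €12.52 + €0.50 + €1.64 + €1.19 + €3.01 + €5.33 + €1.34 + €0.62 = €33.48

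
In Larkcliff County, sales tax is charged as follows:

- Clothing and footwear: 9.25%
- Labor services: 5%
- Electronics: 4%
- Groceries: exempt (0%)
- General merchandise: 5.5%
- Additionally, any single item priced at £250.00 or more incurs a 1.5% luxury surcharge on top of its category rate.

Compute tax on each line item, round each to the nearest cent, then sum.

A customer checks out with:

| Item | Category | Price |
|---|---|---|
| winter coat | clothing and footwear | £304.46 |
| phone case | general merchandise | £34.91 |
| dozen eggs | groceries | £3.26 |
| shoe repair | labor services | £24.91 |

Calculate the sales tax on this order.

Winter coat £304.46: clothing and footwear → 9.25% + 1.5% surcharge = 10.75% → £32.73
Phone case £34.91: general merchandise → 5.5% → £1.92
Dozen eggs £3.26: groceries → 0% → £0.00
Shoe repair £24.91: labor services → 5% → £1.25
Total tax = £32.73 + £1.92 + £1.25 = £35.90

£35.90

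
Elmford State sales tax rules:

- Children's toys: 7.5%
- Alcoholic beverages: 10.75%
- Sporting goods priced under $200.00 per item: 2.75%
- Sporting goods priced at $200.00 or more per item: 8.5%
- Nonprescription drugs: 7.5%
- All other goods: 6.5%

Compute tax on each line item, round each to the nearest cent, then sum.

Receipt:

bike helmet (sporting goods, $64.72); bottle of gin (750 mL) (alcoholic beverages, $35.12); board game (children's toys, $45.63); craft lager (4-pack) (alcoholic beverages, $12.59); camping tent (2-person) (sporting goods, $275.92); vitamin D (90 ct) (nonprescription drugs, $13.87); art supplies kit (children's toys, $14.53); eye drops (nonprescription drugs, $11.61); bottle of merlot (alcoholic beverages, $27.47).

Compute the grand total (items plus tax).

$541.19

Bike helmet $64.72: sporting goods, under $200.00 → 2.75% → $1.78
Bottle of gin (750 mL) $35.12: alcoholic beverages → 10.75% → $3.78
Board game $45.63: children's toys → 7.5% → $3.42
Craft lager (4-pack) $12.59: alcoholic beverages → 10.75% → $1.35
Camping tent (2-person) $275.92: sporting goods, $200.00 or more → 8.5% → $23.45
Vitamin D (90 ct) $13.87: nonprescription drugs → 7.5% → $1.04
Art supplies kit $14.53: children's toys → 7.5% → $1.09
Eye drops $11.61: nonprescription drugs → 7.5% → $0.87
Bottle of merlot $27.47: alcoholic beverages → 10.75% → $2.95
Subtotal = $501.46; tax = $39.73; total due = $541.19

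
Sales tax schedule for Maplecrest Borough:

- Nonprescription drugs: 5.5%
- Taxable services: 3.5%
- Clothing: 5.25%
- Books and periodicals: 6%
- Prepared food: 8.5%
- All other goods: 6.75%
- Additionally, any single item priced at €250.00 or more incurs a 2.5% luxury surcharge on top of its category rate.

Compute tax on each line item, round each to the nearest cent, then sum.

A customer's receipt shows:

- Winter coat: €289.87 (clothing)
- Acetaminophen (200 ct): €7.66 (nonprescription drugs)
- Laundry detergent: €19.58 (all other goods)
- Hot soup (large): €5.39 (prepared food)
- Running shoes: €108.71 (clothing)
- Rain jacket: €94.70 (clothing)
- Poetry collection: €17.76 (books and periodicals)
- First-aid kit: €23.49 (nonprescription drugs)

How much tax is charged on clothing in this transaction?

€33.14

Winter coat €289.87: clothing → 5.25% + 2.5% surcharge = 7.75% → €22.46
Running shoes €108.71: clothing → 5.25% → €5.71
Rain jacket €94.70: clothing → 5.25% → €4.97
Tax on clothing = €22.46 + €5.71 + €4.97 = €33.14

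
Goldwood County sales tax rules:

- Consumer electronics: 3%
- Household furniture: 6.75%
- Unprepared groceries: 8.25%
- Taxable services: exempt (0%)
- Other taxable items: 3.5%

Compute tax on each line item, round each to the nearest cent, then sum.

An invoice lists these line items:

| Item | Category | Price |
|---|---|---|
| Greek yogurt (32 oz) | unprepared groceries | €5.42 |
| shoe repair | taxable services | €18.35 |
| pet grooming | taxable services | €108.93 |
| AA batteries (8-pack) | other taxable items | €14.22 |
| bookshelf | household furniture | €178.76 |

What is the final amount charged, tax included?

Greek yogurt (32 oz) €5.42: unprepared groceries → 8.25% → €0.45
Shoe repair €18.35: taxable services → 0% → €0.00
Pet grooming €108.93: taxable services → 0% → €0.00
AA batteries (8-pack) €14.22: other taxable items → 3.5% → €0.50
Bookshelf €178.76: household furniture → 6.75% → €12.07
Subtotal = €325.68; tax = €13.02; total due = €338.70

€338.70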